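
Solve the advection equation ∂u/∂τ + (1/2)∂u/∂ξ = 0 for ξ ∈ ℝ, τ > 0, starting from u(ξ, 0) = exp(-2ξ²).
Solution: By characteristics (dξ/dτ = 1/2), u(ξ,τ) = f(ξ - (1/2)τ) with f = u(·, 0).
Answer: u(ξ, τ) = exp(-2(ξ - τ/2)²)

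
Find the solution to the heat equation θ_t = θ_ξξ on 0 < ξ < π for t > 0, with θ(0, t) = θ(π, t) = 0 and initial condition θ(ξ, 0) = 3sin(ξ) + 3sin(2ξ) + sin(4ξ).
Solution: Using separation of variables θ = X(ξ)G(t):
Eigenfunctions: sin(nξ), n = 1, 2, 3, ...
General solution: θ(ξ, t) = Σ c_n sin(nξ) exp(-n² t)
Matching θ(ξ,0) = 3sin(ξ) + 3sin(2ξ) + sin(4ξ) term by term: c_1=3, c_2=3, c_4=1.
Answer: θ(ξ, t) = 3exp(-t)sin(ξ) + 3exp(-4t)sin(2ξ) + exp(-16t)sin(4ξ)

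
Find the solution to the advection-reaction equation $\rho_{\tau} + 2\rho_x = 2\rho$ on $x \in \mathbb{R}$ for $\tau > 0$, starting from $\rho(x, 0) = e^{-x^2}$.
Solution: Substitute $\rho = e^{2\tau}u$.
Then $\rho_{\tau} = e^{2\tau}(u_{\tau} + 2u)$, $\rho_x = e^{2\tau}u_x$; substituting and dividing by $e^{2\tau}$, the lower-order terms cancel: $u_{\tau} + 2u_x = 0$ (standard advection equation).
Data for $u$: $u(x,0) = \rho(x,0) = e^{-x^2}$.
By characteristics ($dx/d\tau = 2$), $u(x,\tau) = f(x - 2\tau)$ with $f = u( \cdot , 0)$.
So $u(x,\tau) = e^{-(x - 2 \tau)^2}$, and $\rho(x,\tau) = e^{2\tau}u(x,\tau)$.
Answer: $\rho(x, \tau) = e^{2 \tau} e^{-(-2 \tau + x)^2}$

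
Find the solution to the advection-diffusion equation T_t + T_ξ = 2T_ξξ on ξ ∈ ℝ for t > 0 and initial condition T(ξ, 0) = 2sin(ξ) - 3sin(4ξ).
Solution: Change to a moving frame: let η = ξ - t, σ = t and write T(ξ,t) = u(η,σ).
By the chain rule T_t = u_σ - u_η, T_ξ = u_η, T_ξξ = u_ηη.
Then T_t + T_ξ = u_σ: the advection term cancels and the PDE becomes the heat equation u_σ = 2u_ηη on η ∈ ℝ.
Initial data: u(η,0) = T(η,0) = 2sin(η) - 3sin(4η).
On η ∈ ℝ each mode satisfies (sin(nη))″ = -n² sin(nη), so exp(-2n²σ) sin(nη) solves the heat equation; by superposition u(η,σ) = Σ c_n exp(-2n²σ) sin(nη).
Reading off the coefficients: c_1=2, c_4=-3, so u(η,σ) = 2exp(-2σ)sin(η) - 3exp(-32σ)sin(4η).
Substituting back η = ξ - t, σ = t: T(ξ,t) = u(ξ - t, t).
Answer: T(ξ, t) = -2exp(-2t)sin(t - ξ) + 3exp(-32t)sin(4t - 4ξ)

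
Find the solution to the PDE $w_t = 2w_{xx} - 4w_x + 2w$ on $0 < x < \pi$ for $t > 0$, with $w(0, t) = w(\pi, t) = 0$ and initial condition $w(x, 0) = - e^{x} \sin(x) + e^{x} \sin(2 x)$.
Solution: Substitute $w = e^{x}u$.
Then $w_x = e^{x}(u_x + u)$, $w_{xx} = e^{x}(u_{xx} + 2u_x + u)$, $w_t = e^{x}u_t$; substituting and dividing by $e^{x}$, the lower-order terms cancel: $u_t = 2u_{xx}$ (standard heat equation).
Data for $u$: $u(x,0) = e^{-x}w(x,0) = - \sin(x) + \sin(2 x)$. The boundary conditions carry over: $u(0,t) = u(\pi,t) = 0$.
Separating variables: $u = \sum c_n e^{-2n^2t} \sin(nx)$. From $u(x,0) = - \sin(x) + \sin(2 x)$: $c_1=-1, c_2=1$.
So $u(x,t) = - e^{-2 t} \sin(x) + e^{-8 t} \sin(2 x)$, and $w(x,t) = e^{x}u(x,t)$.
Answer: $w(x, t) = - e^{-2 t} e^{x} \sin(x) + e^{-8 t} e^{x} \sin(2 x)$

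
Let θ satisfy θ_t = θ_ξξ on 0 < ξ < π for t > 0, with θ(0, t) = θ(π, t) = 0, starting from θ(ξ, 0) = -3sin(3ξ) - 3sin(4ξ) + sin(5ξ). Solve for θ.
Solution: Using separation of variables θ = X(ξ)G(t):
Eigenfunctions: sin(nξ), n = 1, 2, 3, ...
General solution: θ(ξ, t) = Σ c_n sin(nξ) exp(-n² t)
Matching θ(ξ,0) = -3sin(3ξ) - 3sin(4ξ) + sin(5ξ) term by term: c_3=-3, c_4=-3, c_5=1.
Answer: θ(ξ, t) = -3exp(-9t)sin(3ξ) - 3exp(-16t)sin(4ξ) + exp(-25t)sin(5ξ)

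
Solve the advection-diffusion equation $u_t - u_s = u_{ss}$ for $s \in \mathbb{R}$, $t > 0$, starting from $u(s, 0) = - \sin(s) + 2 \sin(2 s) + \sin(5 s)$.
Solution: Change to a moving frame: let $\eta = s + t$, $\sigma = t$ and write $u(s,t) = w(\eta,\sigma)$.
By the chain rule $u_t = w_{\sigma} + w_{\eta}$, $u_s = w_{\eta}$, $u_{ss} = w_{\eta\eta}$.
Then $u_t - u_s = w_{\sigma}$: the advection term cancels and the PDE becomes the heat equation $w_{\sigma} = w_{\eta\eta}$ on $\eta \in \mathbb{R}$.
Initial data: $w(\eta,0) = u(\eta,0) = - \sin(\eta) + 2 \sin(2 \eta) + \sin(5 \eta)$.
On $\eta \in \mathbb{R}$ each mode satisfies $(\sin(n\eta))'' = -n^2 \sin(n\eta)$, so $e^{-n^2\sigma} \sin(n\eta)$ solves the heat equation; by superposition $w(\eta,\sigma) = \sum c_n e^{-n^2\sigma} \sin(n\eta)$.
Reading off the coefficients: $c_1=-1, c_2=2, c_5=1$, so $w(\eta,\sigma) = - e^{-\sigma} \sin(\eta) + 2 e^{-4 \sigma} \sin(2 \eta) + e^{-25 \sigma} \sin(5 \eta)$.
Substituting back $\eta = s + t$, $\sigma = t$: $u(s,t) = w(s + t, t)$.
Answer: $u(s, t) = - e^{-t} \sin(s + t) + 2 e^{-4 t} \sin(2 s + 2 t) + e^{-25 t} \sin(5 s + 5 t)$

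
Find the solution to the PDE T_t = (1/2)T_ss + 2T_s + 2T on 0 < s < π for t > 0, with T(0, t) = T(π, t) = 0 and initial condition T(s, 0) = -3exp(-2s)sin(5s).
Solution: Substitute T = exp(-2s)u.
Then T_s = exp(-2s)(u_s - 2u), T_ss = exp(-2s)(u_ss - 4u_s + 4u), T_t = exp(-2s)u_t; substituting and dividing by exp(-2s), the lower-order terms cancel: u_t = (1/2)u_ss (standard heat equation).
Data for u: u(s,0) = exp(2s)T(s,0) = -3sin(5s). The boundary conditions carry over: u(0,t) = u(π,t) = 0.
Separating variables: u = Σ c_n exp(-n²t/2) sin(ns). From u(s,0) = -3sin(5s): c_5=-3.
So u(s,t) = -3exp(-25t/2)sin(5s), and T(s,t) = exp(-2s)u(s,t).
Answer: T(s, t) = -3exp(-2s)exp(-25t/2)sin(5s)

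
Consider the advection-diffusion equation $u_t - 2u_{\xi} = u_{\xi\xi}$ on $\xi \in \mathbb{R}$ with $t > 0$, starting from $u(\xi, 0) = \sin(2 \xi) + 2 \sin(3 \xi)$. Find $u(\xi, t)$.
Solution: Change to a moving frame: let $\eta = \xi + 2t$, $\sigma = t$ and write $u(\xi,t) = w(\eta,\sigma)$.
By the chain rule $u_t = w_{\sigma} + 2w_{\eta}$, $u_{\xi} = w_{\eta}$, $u_{\xi\xi} = w_{\eta\eta}$.
Then $u_t - 2u_{\xi} = w_{\sigma}$: the advection term cancels and the PDE becomes the heat equation $w_{\sigma} = w_{\eta\eta}$ on $\eta \in \mathbb{R}$.
Initial data: $w(\eta,0) = u(\eta,0) = \sin(2 \eta) + 2 \sin(3 \eta)$.
On $\eta \in \mathbb{R}$ each mode satisfies $(\sin(n\eta))'' = -n^2 \sin(n\eta)$, so $e^{-n^2\sigma} \sin(n\eta)$ solves the heat equation; by superposition $w(\eta,\sigma) = \sum c_n e^{-n^2\sigma} \sin(n\eta)$.
Reading off the coefficients: $c_2=1, c_3=2$, so $w(\eta,\sigma) = e^{-4 \sigma} \sin(2 \eta) + 2 e^{-9 \sigma} \sin(3 \eta)$.
Substituting back $\eta = \xi + 2t$, $\sigma = t$: $u(\xi,t) = w(\xi + 2t, t)$.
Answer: $u(\xi, t) = e^{-4 t} \sin(2 \xi + 4 t) + 2 e^{-9 t} \sin(3 \xi + 6 t)$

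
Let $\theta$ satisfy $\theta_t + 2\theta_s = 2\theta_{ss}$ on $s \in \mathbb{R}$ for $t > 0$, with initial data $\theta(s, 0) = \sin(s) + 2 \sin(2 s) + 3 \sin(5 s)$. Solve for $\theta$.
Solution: Moving frame: $\eta = s - 2t$, $\sigma = t$, $\theta = u(\eta,\sigma)$, so $\theta_t = u_{\sigma} - 2u_{\eta}$ and $\theta_{ss} = u_{\eta\eta}$.
Hence $\theta_t + 2\theta_s = u_{\sigma}$ and the PDE becomes the heat equation $u_{\sigma} = 2u_{\eta\eta}$ on $\eta \in \mathbb{R}$.
Initial data: $u(\eta,0) = \theta(\eta,0) = \sin(\eta) + 2 \sin(2 \eta) + 3 \sin(5 \eta)$. Each mode $\sin(n\eta)$ decays as $e^{-2n^2\sigma}$ on $\mathbb{R}$, so $u(\eta,\sigma) = \sum c_n e^{-2n^2\sigma} \sin(n\eta)$ with $c_1=1, c_2=2, c_5=3$: $u(\eta,\sigma) = e^{-2 \sigma} \sin(\eta) + 2 e^{-8 \sigma} \sin(2 \eta) + 3 e^{-50 \sigma} \sin(5 \eta)$.
Substituting back: $\theta(s,t) = u(s - 2t, t)$.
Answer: $\theta(s, t) = e^{-2 t} \sin(s - 2 t) + 2 e^{-8 t} \sin(2 s - 4 t) + 3 e^{-50 t} \sin(5 s - 10 t)$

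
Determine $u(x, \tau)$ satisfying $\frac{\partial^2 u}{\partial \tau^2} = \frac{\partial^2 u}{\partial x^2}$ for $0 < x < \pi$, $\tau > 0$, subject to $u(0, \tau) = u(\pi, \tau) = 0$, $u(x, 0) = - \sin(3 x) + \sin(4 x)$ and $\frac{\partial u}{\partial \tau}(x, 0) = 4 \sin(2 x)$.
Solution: Separating variables: $u = \sum [A_n \cos(\omega_n \tau) + B_n \sin(\omega_n \tau)] \sin(nx)$, $\omega_n = n$. From ICs ($B_n$ = velocity coefficient / $\omega_n$): $A_3=-1, A_4=1, B_2=2$.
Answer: $u(x, \tau) = 2 \sin(2 \tau) \sin(2 x) -  \sin(3 x) \cos(3 \tau) + \sin(4 x) \cos(4 \tau)$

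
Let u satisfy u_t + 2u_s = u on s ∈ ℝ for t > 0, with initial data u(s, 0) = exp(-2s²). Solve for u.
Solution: Substitute u = exp(t)w, i.e. w = exp(-t)u.
By the product rule, u_t = exp(t)(w_t + w), u_s = exp(t)w_s.
Substituting into the PDE and dividing by exp(t): w_t + w + 2w_s = w.
The lower-order terms cancel, leaving the standard advection equation w_t + 2w_s = 0.
Initial data for w: w(s,0) = u(s,0) = exp(-2s²).
Solve for w:
  By method of characteristics (waves move right with speed 2):
  Along characteristics s - 2t = const, w is constant, so w(s,t) = f(s - 2t) with f = w(·, 0).
Hence w(s,t) = exp(-2(s - 2t)²).
Transform back: u(s,t) = exp(t)w(s,t).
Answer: u(s, t) = exp(t)exp(-2(s - 2t)²)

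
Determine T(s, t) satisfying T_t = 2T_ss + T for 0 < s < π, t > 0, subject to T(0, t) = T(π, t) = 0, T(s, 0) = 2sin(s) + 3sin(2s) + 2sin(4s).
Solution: Substitute T = exp(t)u, i.e. u = exp(-t)T.
By the product rule, T_t = exp(t)(u_t + u), T_ss = exp(t)u_ss.
Substituting into the PDE and dividing by exp(t): u_t + u = 2u_ss + u.
The lower-order terms cancel, leaving the standard heat equation u_t = 2u_ss.
Initial data for u: u(s,0) = T(s,0) = 2sin(s) + 3sin(2s) + 2sin(4s). The boundary conditions carry over: u(0,t) = u(π,t) = 0.
Solve for u:
  Using separation of variables u = X(s)G(t):
  Eigenfunctions: sin(ns), n = 1, 2, 3, ...
  General solution: u(s, t) = Σ c_n sin(ns) exp(-2n² t)
  Matching u(s,0) = 2sin(s) + 3sin(2s) + 2sin(4s) term by term: c_1=2, c_2=3, c_4=2.
Hence u(s,t) = 2exp(-2t)sin(s) + 3exp(-8t)sin(2s) + 2exp(-32t)sin(4s).
Transform back: T(s,t) = exp(t)u(s,t).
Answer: T(s, t) = 2exp(-t)sin(s) + 3exp(-7t)sin(2s) + 2exp(-31t)sin(4s)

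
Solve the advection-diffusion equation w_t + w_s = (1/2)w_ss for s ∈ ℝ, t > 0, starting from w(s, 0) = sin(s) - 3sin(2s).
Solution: Change to a moving frame: let η = s - t, σ = t and write w(s,t) = u(η,σ).
By the chain rule w_t = u_σ - u_η, w_s = u_η, w_ss = u_ηη.
Then w_t + w_s = u_σ: the advection term cancels and the PDE becomes the heat equation u_σ = (1/2)u_ηη on η ∈ ℝ.
Initial data: u(η,0) = w(η,0) = sin(η) - 3sin(2η).
On η ∈ ℝ each mode satisfies (sin(nη))″ = -n² sin(nη), so exp(-n²σ/2) sin(nη) solves the heat equation; by superposition u(η,σ) = Σ c_n exp(-n²σ/2) sin(nη).
Reading off the coefficients: c_1=1, c_2=-3, so u(η,σ) = -3exp(-2σ)sin(2η) + exp(-σ/2)sin(η).
Substituting back η = s - t, σ = t: w(s,t) = u(s - t, t).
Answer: w(s, t) = -3exp(-2t)sin(2s - 2t) + exp(-t/2)sin(s - t)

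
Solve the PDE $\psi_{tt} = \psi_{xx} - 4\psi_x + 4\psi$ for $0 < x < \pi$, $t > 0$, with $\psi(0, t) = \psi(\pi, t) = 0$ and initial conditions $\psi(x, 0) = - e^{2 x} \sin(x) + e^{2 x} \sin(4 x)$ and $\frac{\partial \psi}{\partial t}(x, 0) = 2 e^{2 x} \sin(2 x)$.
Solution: Substitute $\psi = e^{2x}u$.
Then $\psi_x = e^{2x}(u_x + 2u)$, $\psi_{xx} = e^{2x}(u_{xx} + 4u_x + 4u)$, $\psi_{tt} = e^{2x}u_{tt}$; substituting and dividing by $e^{2x}$, the lower-order terms cancel: $u_{tt} = u_{xx}$ (standard wave equation).
Data for $u$: $u(x,0) = e^{-2x}\psi(x,0) = - \sin(x) + \sin(4 x)$; $u_t(x,0) = e^{-2x}\psi_t(x,0) = 2 \sin(2 x)$. The boundary conditions carry over: $u(0,t) = u(\pi,t) = 0$.
Separating variables: $u = \sum [A_n \cos(\omega_n t) + B_n \sin(\omega_n t)] \sin(nx)$, $\omega_n = n$. From ICs ($B_n$ = velocity coefficient / $\omega_n$): $A_1=-1, A_4=1, B_2=1$.
So $u(x,t) = \sin(2 t) \sin(2 x) - \sin(x) \cos(t) + \sin(4 x) \cos(4 t)$, and $\psi(x,t) = e^{2x}u(x,t)$.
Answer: $\psi(x, t) = e^{2 x} \sin(2 t) \sin(2 x) -  e^{2 x} \sin(x) \cos(t) + e^{2 x} \sin(4 x) \cos(4 t)$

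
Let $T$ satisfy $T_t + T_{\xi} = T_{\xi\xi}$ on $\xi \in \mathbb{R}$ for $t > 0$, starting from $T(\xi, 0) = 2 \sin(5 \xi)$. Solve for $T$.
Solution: Moving frame: $\eta = \xi - t$, $\sigma = t$, $T = u(\eta,\sigma)$, so $T_t = u_{\sigma} - u_{\eta}$ and $T_{\xi\xi} = u_{\eta\eta}$.
Hence $T_t + T_{\xi} = u_{\sigma}$ and the PDE becomes the heat equation $u_{\sigma} = u_{\eta\eta}$ on $\eta \in \mathbb{R}$.
Initial data: $u(\eta,0) = T(\eta,0) = 2 \sin(5 \eta)$. Each mode $\sin(n\eta)$ decays as $e^{-n^2\sigma}$ on $\mathbb{R}$, so $u(\eta,\sigma) = \sum c_n e^{-n^2\sigma} \sin(n\eta)$ with $c_5=2$: $u(\eta,\sigma) = 2 e^{-25 \sigma} \sin(5 \eta)$.
Substituting back: $T(\xi,t) = u(\xi - t, t)$.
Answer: $T(\xi, t) = 2 e^{-25 t} \sin(5 \xi - 5 t)$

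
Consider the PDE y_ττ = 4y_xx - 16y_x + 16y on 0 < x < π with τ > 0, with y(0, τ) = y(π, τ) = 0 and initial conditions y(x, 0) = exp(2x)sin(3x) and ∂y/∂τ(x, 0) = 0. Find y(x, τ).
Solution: Substitute y = exp(2x)u.
Then y_x = exp(2x)(u_x + 2u), y_xx = exp(2x)(u_xx + 4u_x + 4u), y_ττ = exp(2x)u_ττ; substituting and dividing by exp(2x), the lower-order terms cancel: u_ττ = 4u_xx (standard wave equation).
Data for u: u(x,0) = exp(-2x)y(x,0) = sin(3x); u_τ(x,0) = exp(-2x)y_τ(x,0) = 0. The boundary conditions carry over: u(0,τ) = u(π,τ) = 0.
Separating variables: u = Σ [A_n cos(ω_n τ) + B_n sin(ω_n τ)] sin(nx), ω_n = 2n. From ICs: A_3=1.
So u(x,τ) = sin(3x)cos(6τ), and y(x,τ) = exp(2x)u(x,τ).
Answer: y(x, τ) = exp(2x)sin(3x)cos(6τ)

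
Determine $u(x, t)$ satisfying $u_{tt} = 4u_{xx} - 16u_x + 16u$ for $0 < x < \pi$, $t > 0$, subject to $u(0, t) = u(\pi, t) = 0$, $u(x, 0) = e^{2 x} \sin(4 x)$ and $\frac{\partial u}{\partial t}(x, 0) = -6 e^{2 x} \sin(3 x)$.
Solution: Substitute $u = e^{2x}w$.
Then $u_x = e^{2x}(w_x + 2w)$, $u_{xx} = e^{2x}(w_{xx} + 4w_x + 4w)$, $u_{tt} = e^{2x}w_{tt}$; substituting and dividing by $e^{2x}$, the lower-order terms cancel: $w_{tt} = 4w_{xx}$ (standard wave equation).
Data for $w$: $w(x,0) = e^{-2x}u(x,0) = \sin(4 x)$; $w_t(x,0) = e^{-2x}u_t(x,0) = -6 \sin(3 x)$. The boundary conditions carry over: $w(0,t) = w(\pi,t) = 0$.
Separating variables: $w = \sum [A_n \cos(\omega_n t) + B_n \sin(\omega_n t)] \sin(nx)$, $\omega_n = 2n$. From ICs ($B_n$ = velocity coefficient / $\omega_n$): $A_4=1, B_3=-1$.
So $w(x,t) = - \sin(6 t) \sin(3 x) + \sin(4 x) \cos(8 t)$, and $u(x,t) = e^{2x}w(x,t)$.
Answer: $u(x, t) = - e^{2 x} \sin(6 t) \sin(3 x) + e^{2 x} \sin(4 x) \cos(8 t)$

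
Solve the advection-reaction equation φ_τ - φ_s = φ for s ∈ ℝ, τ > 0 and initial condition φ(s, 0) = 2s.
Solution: Substitute φ = exp(τ)u, i.e. u = exp(-τ)φ.
By the product rule, φ_τ = exp(τ)(u_τ + u), φ_s = exp(τ)u_s.
Substituting into the PDE and dividing by exp(τ): u_τ + u - u_s = u.
The lower-order terms cancel, leaving the standard advection equation u_τ - u_s = 0.
Initial data for u: u(s,0) = φ(s,0) = 2s.
Solve for u:
  By method of characteristics (waves move left with speed 1):
  Along characteristics s + τ = const, u is constant, so u(s,τ) = f(s + τ) with f = u(·, 0).
Hence u(s,τ) = 2s + 2τ.
Transform back: φ(s,τ) = exp(τ)u(s,τ).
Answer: φ(s, τ) = 2sexp(τ) + 2τexp(τ)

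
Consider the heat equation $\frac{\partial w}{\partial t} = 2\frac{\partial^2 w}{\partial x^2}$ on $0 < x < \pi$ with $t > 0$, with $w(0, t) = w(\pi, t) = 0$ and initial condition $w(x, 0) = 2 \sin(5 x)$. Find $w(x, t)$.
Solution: Separating variables: $w = \sum c_n e^{-2n^2t} \sin(nx)$. From $w(x,0) = 2 \sin(5 x)$: $c_5=2$.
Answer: $w(x, t) = 2 e^{-50 t} \sin(5 x)$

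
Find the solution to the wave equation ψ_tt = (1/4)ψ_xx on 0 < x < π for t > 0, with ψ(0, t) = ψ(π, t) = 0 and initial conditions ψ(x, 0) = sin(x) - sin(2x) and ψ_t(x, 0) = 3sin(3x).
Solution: Using separation of variables ψ = X(x)T(t):
Eigenfunctions: sin(nx), n = 1, 2, 3, ...
General solution: ψ(x, t) = Σ [A_n cos(n t/2) + B_n sin(n t/2)] sin(nx)
From ψ(x,0) = sin(x) - sin(2x): A_1=1, A_2=-1. From ψ_t(x,0) = 3sin(3x), using ψ_t(x,0) = Σ ω_n B_n sin(nx) with ω_n = n/2: B_3 = 3/(3/2) = 2.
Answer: ψ(x, t) = 2sin(3t/2)sin(3x) + sin(x)cos(t/2) - sin(2x)cos(t)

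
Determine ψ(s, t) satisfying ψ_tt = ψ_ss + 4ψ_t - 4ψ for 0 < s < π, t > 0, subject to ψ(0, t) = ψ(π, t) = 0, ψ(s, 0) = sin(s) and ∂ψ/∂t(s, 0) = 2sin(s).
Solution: Substitute ψ = exp(2t)u.
Then ψ_t = exp(2t)(u_t + 2u), ψ_tt = exp(2t)(u_tt + 4u_t + 4u), ψ_ss = exp(2t)u_ss; substituting and dividing by exp(2t), the lower-order terms cancel: u_tt = u_ss (standard wave equation).
Data for u: u(s,0) = ψ(s,0) = sin(s); u_t(s,0) = ψ_t(s,0) - 2ψ(s,0) = 0. The boundary conditions carry over: u(0,t) = u(π,t) = 0.
Separating variables: u = Σ [A_n cos(ω_n t) + B_n sin(ω_n t)] sin(ns), ω_n = n. From ICs: A_1=1.
So u(s,t) = sin(s)cos(t), and ψ(s,t) = exp(2t)u(s,t).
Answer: ψ(s, t) = exp(2t)sin(s)cos(t)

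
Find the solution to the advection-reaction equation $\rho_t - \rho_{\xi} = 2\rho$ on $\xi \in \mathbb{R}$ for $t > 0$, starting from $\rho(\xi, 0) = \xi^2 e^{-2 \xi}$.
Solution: Substitute $\rho = e^{-2\xi}u$.
Then $\rho_{\xi} = e^{-2\xi}(u_{\xi} - 2u)$, $\rho_t = e^{-2\xi}u_t$; substituting and dividing by $e^{-2\xi}$, the lower-order terms cancel: $u_t - u_{\xi} = 0$ (standard advection equation).
Data for $u$: $u(\xi,0) = e^{2\xi}\rho(\xi,0) = \xi^2$.
By characteristics ($d\xi/dt = -1$), $u(\xi,t) = f(\xi + t)$ with $f = u( \cdot , 0)$.
So $u(\xi,t) = t^2 + 2 t \xi + \xi^2$, and $\rho(\xi,t) = e^{-2\xi}u(\xi,t)$.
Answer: $\rho(\xi, t) = \xi^2 e^{-2 \xi} + 2 \xi t e^{-2 \xi} + t^2 e^{-2 \xi}$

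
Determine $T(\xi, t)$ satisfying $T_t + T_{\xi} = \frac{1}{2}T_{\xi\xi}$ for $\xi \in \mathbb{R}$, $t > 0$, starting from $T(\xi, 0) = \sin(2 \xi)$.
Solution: Change to a moving frame: let $\eta = \xi - t$, $\sigma = t$ and write $T(\xi,t) = u(\eta,\sigma)$.
By the chain rule $T_t = u_{\sigma} - u_{\eta}$, $T_{\xi} = u_{\eta}$, $T_{\xi\xi} = u_{\eta\eta}$.
Then $T_t + T_{\xi} = u_{\sigma}$: the advection term cancels and the PDE becomes the heat equation $u_{\sigma} = \frac{1}{2}u_{\eta\eta}$ on $\eta \in \mathbb{R}$.
Initial data: $u(\eta,0) = T(\eta,0) = \sin(2 \eta)$.
On $\eta \in \mathbb{R}$ each mode satisfies $(\sin(n\eta))'' = -n^2 \sin(n\eta)$, so $e^{-n^2\sigma/2} \sin(n\eta)$ solves the heat equation; by superposition $u(\eta,\sigma) = \sum c_n e^{-n^2\sigma/2} \sin(n\eta)$.
Reading off the coefficients: $c_2=1$, so $u(\eta,\sigma) = e^{-2 \sigma} \sin(2 \eta)$.
Substituting back $\eta = \xi - t$, $\sigma = t$: $T(\xi,t) = u(\xi - t, t)$.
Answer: $T(\xi, t) = e^{-2 t} \sin(2 \xi - 2 t)$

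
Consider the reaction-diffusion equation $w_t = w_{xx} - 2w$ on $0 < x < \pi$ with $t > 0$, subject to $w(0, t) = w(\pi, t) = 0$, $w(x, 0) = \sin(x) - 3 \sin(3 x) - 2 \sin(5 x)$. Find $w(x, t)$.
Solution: Substitute $w = e^{-2t}u$, i.e. $u = e^{2t}w$.
By the product rule, $w_t = e^{-2t}(u_t - 2u)$, $w_{xx} = e^{-2t}u_{xx}$.
Substituting into the PDE and dividing by $e^{-2t}$: $u_t - 2u = u_{xx} - 2u$.
The lower-order terms cancel, leaving the standard heat equation $u_t = u_{xx}$.
Initial data for $u$: $u(x,0) = w(x,0) = \sin(x) - 3 \sin(3 x) - 2 \sin(5 x)$. The boundary conditions carry over: $u(0,t) = u(\pi,t) = 0$.
Solve for $u$:
  Using separation of variables $u = X(x)T(t)$:
  Eigenfunctions: $\sin(nx)$, $n = 1, 2, 3, \ldots$
  General solution: $u(x, t) = \sum c_n \sin(nx) e^{-n^2 t}$
  Matching $u(x,0) = \sin(x) - 3 \sin(3 x) - 2 \sin(5 x)$ term by term: $c_1=1, c_3=-3, c_5=-2$.
Hence $u(x,t) = e^{-t} \sin(x) - 3 e^{-9 t} \sin(3 x) - 2 e^{-25 t} \sin(5 x)$.
Transform back: $w(x,t) = e^{-2t}u(x,t)$.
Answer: $w(x, t) = e^{-3 t} \sin(x) - 3 e^{-11 t} \sin(3 x) - 2 e^{-27 t} \sin(5 x)$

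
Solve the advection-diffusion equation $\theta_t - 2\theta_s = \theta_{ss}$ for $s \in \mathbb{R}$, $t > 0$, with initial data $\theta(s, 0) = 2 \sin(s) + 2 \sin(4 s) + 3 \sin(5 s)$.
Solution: Change to a moving frame: let $\eta = s + 2t$, $\sigma = t$ and write $\theta(s,t) = u(\eta,\sigma)$.
By the chain rule $\theta_t = u_{\sigma} + 2u_{\eta}$, $\theta_s = u_{\eta}$, $\theta_{ss} = u_{\eta\eta}$.
Then $\theta_t - 2\theta_s = u_{\sigma}$: the advection term cancels and the PDE becomes the heat equation $u_{\sigma} = u_{\eta\eta}$ on $\eta \in \mathbb{R}$.
Initial data: $u(\eta,0) = \theta(\eta,0) = 2 \sin(\eta) + 2 \sin(4 \eta) + 3 \sin(5 \eta)$.
On $\eta \in \mathbb{R}$ each mode satisfies $(\sin(n\eta))'' = -n^2 \sin(n\eta)$, so $e^{-n^2\sigma} \sin(n\eta)$ solves the heat equation; by superposition $u(\eta,\sigma) = \sum c_n e^{-n^2\sigma} \sin(n\eta)$.
Reading off the coefficients: $c_1=2, c_4=2, c_5=3$, so $u(\eta,\sigma) = 2 e^{-\sigma} \sin(\eta) + 2 e^{-16 \sigma} \sin(4 \eta) + 3 e^{-25 \sigma} \sin(5 \eta)$.
Substituting back $\eta = s + 2t$, $\sigma = t$: $\theta(s,t) = u(s + 2t, t)$.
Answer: $\theta(s, t) = 2 e^{-t} \sin(s + 2 t) + 2 e^{-16 t} \sin(4 s + 8 t) + 3 e^{-25 t} \sin(5 s + 10 t)$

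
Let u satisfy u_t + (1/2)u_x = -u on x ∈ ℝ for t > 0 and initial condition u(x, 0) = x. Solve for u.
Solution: Substitute u = exp(-t)w, i.e. w = exp(t)u.
By the product rule, u_t = exp(-t)(w_t - w), u_x = exp(-t)w_x.
Substituting into the PDE and dividing by exp(-t): w_t - w + (1/2)w_x = -w.
The lower-order terms cancel, leaving the standard advection equation w_t + (1/2)w_x = 0.
Initial data for w: w(x,0) = u(x,0) = x.
Solve for w:
  By method of characteristics (waves move right with speed 1/2):
  Along characteristics x - (1/2)t = const, w is constant, so w(x,t) = f(x - (1/2)t) with f = w(·, 0).
Hence w(x,t) = -(1/2)t + x.
Transform back: u(x,t) = exp(-t)w(x,t).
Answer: u(x, t) = -(1/2)texp(-t) + xexp(-t)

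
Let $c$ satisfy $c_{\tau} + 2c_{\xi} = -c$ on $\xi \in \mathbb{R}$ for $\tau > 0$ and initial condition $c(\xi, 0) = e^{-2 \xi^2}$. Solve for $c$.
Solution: Substitute $c = e^{-\tau}u$.
Then $c_{\tau} = e^{-\tau}(u_{\tau} - u)$, $c_{\xi} = e^{-\tau}u_{\xi}$; substituting and dividing by $e^{-\tau}$, the lower-order terms cancel: $u_{\tau} + 2u_{\xi} = 0$ (standard advection equation).
Data for $u$: $u(\xi,0) = c(\xi,0) = e^{-2 \xi^2}$.
By characteristics ($d\xi/d\tau = 2$), $u(\xi,\tau) = f(\xi - 2\tau)$ with $f = u( \cdot , 0)$.
So $u(\xi,\tau) = e^{-2 (\xi - 2 \tau)^2}$, and $c(\xi,\tau) = e^{-\tau}u(\xi,\tau)$.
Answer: $c(\xi, \tau) = e^{-\tau} e^{-2 (-2 \tau + \xi)^2}$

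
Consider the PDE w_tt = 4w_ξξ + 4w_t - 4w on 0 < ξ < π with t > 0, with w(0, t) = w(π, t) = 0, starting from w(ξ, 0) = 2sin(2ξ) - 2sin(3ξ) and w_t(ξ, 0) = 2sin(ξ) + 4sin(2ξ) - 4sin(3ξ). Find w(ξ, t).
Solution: Substitute w = exp(2t)u, i.e. u = exp(-2t)w.
By the product rule, w_t = exp(2t)(u_t + 2u), w_tt = exp(2t)(u_tt + 4u_t + 4u), w_ξξ = exp(2t)u_ξξ.
Substituting into the PDE and dividing by exp(2t): u_tt + 4u_t + 4u = 4u_ξξ + 4(u_t + 2u) - 4u.
The lower-order terms cancel, leaving the standard wave equation u_tt = 4u_ξξ.
Initial data for u: u(ξ,0) = w(ξ,0) = 2sin(2ξ) - 2sin(3ξ); u_t(ξ,0) = w_t(ξ,0) - 2w(ξ,0) = 2sin(ξ). The boundary conditions carry over: u(0,t) = u(π,t) = 0.
Solve for u:
  Using separation of variables u = X(ξ)T(t):
  Eigenfunctions: sin(nξ), n = 1, 2, 3, ...
  General solution: u(ξ, t) = Σ [A_n cos(2n t) + B_n sin(2n t)] sin(nξ)
  From u(ξ,0) = 2sin(2ξ) - 2sin(3ξ): A_2=2, A_3=-2. From u_t(ξ,0) = 2sin(ξ), using u_t(ξ,0) = Σ ω_n B_n sin(nξ) with ω_n = 2n: B_1 = 2/2 = 1.
Hence u(ξ,t) = sin(2t)sin(ξ) + 2sin(2ξ)cos(4t) - 2sin(3ξ)cos(6t).
Transform back: w(ξ,t) = exp(2t)u(ξ,t).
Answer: w(ξ, t) = exp(2t)sin(2t)sin(ξ) + 2exp(2t)sin(2ξ)cos(4t) - 2exp(2t)sin(3ξ)cos(6t)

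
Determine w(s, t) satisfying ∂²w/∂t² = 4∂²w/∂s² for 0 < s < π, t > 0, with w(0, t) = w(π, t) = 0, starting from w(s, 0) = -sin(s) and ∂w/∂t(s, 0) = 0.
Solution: Using separation of variables w = X(s)T(t):
Eigenfunctions: sin(ns), n = 1, 2, 3, ...
General solution: w(s, t) = Σ [A_n cos(2n t) + B_n sin(2n t)] sin(ns)
From w(s,0) = -sin(s): A_1=-1. From w_t(s,0) = 0: all B_n = 0.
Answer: w(s, t) = -sin(s)cos(2t)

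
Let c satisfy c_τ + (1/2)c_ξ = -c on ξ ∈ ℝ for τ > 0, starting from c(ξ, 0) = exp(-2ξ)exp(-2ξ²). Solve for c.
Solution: Substitute c = exp(-2ξ)u, i.e. u = exp(2ξ)c.
By the product rule, c_ξ = exp(-2ξ)(u_ξ - 2u), c_τ = exp(-2ξ)u_τ.
Substituting into the PDE and dividing by exp(-2ξ): u_τ + (1/2)(u_ξ - 2u) = -u.
The lower-order terms cancel, leaving the standard advection equation u_τ + (1/2)u_ξ = 0.
Initial data for u: u(ξ,0) = exp(2ξ)c(ξ,0) = exp(-2ξ²).
Solve for u:
  By method of characteristics (waves move right with speed 1/2):
  Along characteristics ξ - (1/2)τ = const, u is constant, so u(ξ,τ) = f(ξ - (1/2)τ) with f = u(·, 0).
Hence u(ξ,τ) = exp(-2(ξ - τ/2)²).
Transform back: c(ξ,τ) = exp(-2ξ)u(ξ,τ).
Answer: c(ξ, τ) = exp(-2ξ)exp(-2(ξ - τ/2)²)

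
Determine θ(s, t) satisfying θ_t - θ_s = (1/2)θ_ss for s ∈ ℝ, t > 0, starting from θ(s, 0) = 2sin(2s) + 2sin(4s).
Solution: Moving frame: η = s + t, σ = t, θ = u(η,σ), so θ_t = u_σ + u_η and θ_ss = u_ηη.
Hence θ_t - θ_s = u_σ and the PDE becomes the heat equation u_σ = (1/2)u_ηη on η ∈ ℝ.
Initial data: u(η,0) = θ(η,0) = 2sin(2η) + 2sin(4η). Each mode sin(nη) decays as exp(-n²σ/2) on ℝ, so u(η,σ) = Σ c_n exp(-n²σ/2) sin(nη) with c_2=2, c_4=2: u(η,σ) = 2exp(-2σ)sin(2η) + 2exp(-8σ)sin(4η).
Substituting back: θ(s,t) = u(s + t, t).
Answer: θ(s, t) = 2exp(-2t)sin(2s + 2t) + 2exp(-8t)sin(4s + 4t)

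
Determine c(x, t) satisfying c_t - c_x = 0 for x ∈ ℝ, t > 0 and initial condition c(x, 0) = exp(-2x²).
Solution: By method of characteristics (waves move left with speed 1):
Along characteristics x + t = const, c is constant, so c(x,t) = f(x + t) with f = c(·, 0).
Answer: c(x, t) = exp(-2(t + x)²)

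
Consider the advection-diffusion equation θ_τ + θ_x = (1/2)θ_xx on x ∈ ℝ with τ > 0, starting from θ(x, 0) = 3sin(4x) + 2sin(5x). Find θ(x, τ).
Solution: Moving frame: η = x - τ, σ = τ, θ = u(η,σ), so θ_τ = u_σ - u_η and θ_xx = u_ηη.
Hence θ_τ + θ_x = u_σ and the PDE becomes the heat equation u_σ = (1/2)u_ηη on η ∈ ℝ.
Initial data: u(η,0) = θ(η,0) = 3sin(4η) + 2sin(5η). Each mode sin(nη) decays as exp(-n²σ/2) on ℝ, so u(η,σ) = Σ c_n exp(-n²σ/2) sin(nη) with c_4=3, c_5=2: u(η,σ) = 3exp(-8σ)sin(4η) + 2exp(-25σ/2)sin(5η).
Substituting back: θ(x,τ) = u(x - τ, τ).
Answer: θ(x, τ) = 3exp(-8τ)sin(4x - 4τ) + 2exp(-25τ/2)sin(5x - 5τ)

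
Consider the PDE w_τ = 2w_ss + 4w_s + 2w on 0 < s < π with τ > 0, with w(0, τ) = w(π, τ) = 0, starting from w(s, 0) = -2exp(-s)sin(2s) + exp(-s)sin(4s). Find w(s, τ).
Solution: Substitute w = exp(-s)u.
Then w_s = exp(-s)(u_s - u), w_ss = exp(-s)(u_ss - 2u_s + u), w_τ = exp(-s)u_τ; substituting and dividing by exp(-s), the lower-order terms cancel: u_τ = 2u_ss (standard heat equation).
Data for u: u(s,0) = exp(s)w(s,0) = -2sin(2s) + sin(4s). The boundary conditions carry over: u(0,τ) = u(π,τ) = 0.
Separating variables: u = Σ c_n exp(-2n²τ) sin(ns). From u(s,0) = -2sin(2s) + sin(4s): c_2=-2, c_4=1.
So u(s,τ) = -2exp(-8τ)sin(2s) + exp(-32τ)sin(4s), and w(s,τ) = exp(-s)u(s,τ).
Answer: w(s, τ) = -2exp(-s)exp(-8τ)sin(2s) + exp(-s)exp(-32τ)sin(4s)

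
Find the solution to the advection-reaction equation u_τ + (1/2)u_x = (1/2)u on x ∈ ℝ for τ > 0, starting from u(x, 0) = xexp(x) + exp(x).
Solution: Substitute u = exp(x)w.
Then u_x = exp(x)(w_x + w), u_τ = exp(x)w_τ; substituting and dividing by exp(x), the lower-order terms cancel: w_τ + (1/2)w_x = 0 (standard advection equation).
Data for w: w(x,0) = exp(-x)u(x,0) = x + 1.
By characteristics (dx/dτ = 1/2), w(x,τ) = f(x - (1/2)τ) with f = w(·, 0).
So w(x,τ) = x - (1/2)τ + 1, and u(x,τ) = exp(x)w(x,τ).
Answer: u(x, τ) = xexp(x) - (1/2)τexp(x) + exp(x)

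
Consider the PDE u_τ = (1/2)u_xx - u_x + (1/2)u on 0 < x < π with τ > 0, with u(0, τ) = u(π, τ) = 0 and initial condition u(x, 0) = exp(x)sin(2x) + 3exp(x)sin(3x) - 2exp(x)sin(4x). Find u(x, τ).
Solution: Substitute u = exp(x)w.
Then u_x = exp(x)(w_x + w), u_xx = exp(x)(w_xx + 2w_x + w), u_τ = exp(x)w_τ; substituting and dividing by exp(x), the lower-order terms cancel: w_τ = (1/2)w_xx (standard heat equation).
Data for w: w(x,0) = exp(-x)u(x,0) = sin(2x) + 3sin(3x) - 2sin(4x). The boundary conditions carry over: w(0,τ) = w(π,τ) = 0.
Separating variables: w = Σ c_n exp(-n²τ/2) sin(nx). From w(x,0) = sin(2x) + 3sin(3x) - 2sin(4x): c_2=1, c_3=3, c_4=-2.
So w(x,τ) = exp(-2τ)sin(2x) - 2exp(-8τ)sin(4x) + 3exp(-9τ/2)sin(3x), and u(x,τ) = exp(x)w(x,τ).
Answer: u(x, τ) = exp(x)exp(-2τ)sin(2x) - 2exp(x)exp(-8τ)sin(4x) + 3exp(x)exp(-9τ/2)sin(3x)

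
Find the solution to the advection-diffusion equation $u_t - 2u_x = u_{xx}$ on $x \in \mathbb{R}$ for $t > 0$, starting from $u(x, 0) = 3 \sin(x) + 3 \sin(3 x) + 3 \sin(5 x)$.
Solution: Moving frame: $\eta = x + 2t$, $\sigma = t$, $u = w(\eta,\sigma)$, so $u_t = w_{\sigma} + 2w_{\eta}$ and $u_{xx} = w_{\eta\eta}$.
Hence $u_t - 2u_x = w_{\sigma}$ and the PDE becomes the heat equation $w_{\sigma} = w_{\eta\eta}$ on $\eta \in \mathbb{R}$.
Initial data: $w(\eta,0) = u(\eta,0) = 3 \sin(\eta) + 3 \sin(3 \eta) + 3 \sin(5 \eta)$. Each mode $\sin(n\eta)$ decays as $e^{-n^2\sigma}$ on $\mathbb{R}$, so $w(\eta,\sigma) = \sum c_n e^{-n^2\sigma} \sin(n\eta)$ with $c_1=3, c_3=3, c_5=3$: $w(\eta,\sigma) = 3 e^{-\sigma} \sin(\eta) + 3 e^{-9 \sigma} \sin(3 \eta) + 3 e^{-25 \sigma} \sin(5 \eta)$.
Substituting back: $u(x,t) = w(x + 2t, t)$.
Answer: $u(x, t) = 3 e^{-t} \sin(2 t + x) + 3 e^{-9 t} \sin(6 t + 3 x) + 3 e^{-25 t} \sin(10 t + 5 x)$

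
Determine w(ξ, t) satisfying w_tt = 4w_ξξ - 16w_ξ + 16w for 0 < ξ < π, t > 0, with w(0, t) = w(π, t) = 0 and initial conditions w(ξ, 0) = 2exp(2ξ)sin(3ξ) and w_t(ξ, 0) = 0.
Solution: Substitute w = exp(2ξ)u, i.e. u = exp(-2ξ)w.
By the product rule, w_ξ = exp(2ξ)(u_ξ + 2u), w_ξξ = exp(2ξ)(u_ξξ + 4u_ξ + 4u), w_tt = exp(2ξ)u_tt.
Substituting into the PDE and dividing by exp(2ξ): u_tt = 4(u_ξξ + 4u_ξ + 4u) - 16(u_ξ + 2u) + 16u.
The lower-order terms cancel, leaving the standard wave equation u_tt = 4u_ξξ.
Initial data for u: u(ξ,0) = exp(-2ξ)w(ξ,0) = 2sin(3ξ); u_t(ξ,0) = exp(-2ξ)w_t(ξ,0) = 0. The boundary conditions carry over: u(0,t) = u(π,t) = 0.
Solve for u:
  Using separation of variables u = X(ξ)T(t):
  Eigenfunctions: sin(nξ), n = 1, 2, 3, ...
  General solution: u(ξ, t) = Σ [A_n cos(2n t) + B_n sin(2n t)] sin(nξ)
  From u(ξ,0) = 2sin(3ξ): A_3=2. From u_t(ξ,0) = 0: all B_n = 0.
Hence u(ξ,t) = 2sin(3ξ)cos(6t).
Transform back: w(ξ,t) = exp(2ξ)u(ξ,t).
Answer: w(ξ, t) = 2exp(2ξ)sin(3ξ)cos(6t)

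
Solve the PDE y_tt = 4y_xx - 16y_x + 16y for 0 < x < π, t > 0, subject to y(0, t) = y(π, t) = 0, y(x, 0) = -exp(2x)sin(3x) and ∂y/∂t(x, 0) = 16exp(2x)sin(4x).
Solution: Substitute y = exp(2x)u, i.e. u = exp(-2x)y.
By the product rule, y_x = exp(2x)(u_x + 2u), y_xx = exp(2x)(u_xx + 4u_x + 4u), y_tt = exp(2x)u_tt.
Substituting into the PDE and dividing by exp(2x): u_tt = 4(u_xx + 4u_x + 4u) - 16(u_x + 2u) + 16u.
The lower-order terms cancel, leaving the standard wave equation u_tt = 4u_xx.
Initial data for u: u(x,0) = exp(-2x)y(x,0) = -sin(3x); u_t(x,0) = exp(-2x)y_t(x,0) = 16sin(4x). The boundary conditions carry over: u(0,t) = u(π,t) = 0.
Solve for u:
  Using separation of variables u = X(x)T(t):
  Eigenfunctions: sin(nx), n = 1, 2, 3, ...
  General solution: u(x, t) = Σ [A_n cos(2n t) + B_n sin(2n t)] sin(nx)
  From u(x,0) = -sin(3x): A_3=-1. From u_t(x,0) = 16sin(4x), using u_t(x,0) = Σ ω_n B_n sin(nx) with ω_n = 2n: B_4 = 16/8 = 2.
Hence u(x,t) = 2sin(8t)sin(4x) - sin(3x)cos(6t).
Transform back: y(x,t) = exp(2x)u(x,t).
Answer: y(x, t) = 2exp(2x)sin(8t)sin(4x) - exp(2x)sin(3x)cos(6t)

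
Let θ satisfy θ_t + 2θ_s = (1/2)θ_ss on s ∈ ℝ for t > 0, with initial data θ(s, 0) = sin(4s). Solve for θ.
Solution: Change to a moving frame: let η = s - 2t, σ = t and write θ(s,t) = u(η,σ).
By the chain rule θ_t = u_σ - 2u_η, θ_s = u_η, θ_ss = u_ηη.
Then θ_t + 2θ_s = u_σ: the advection term cancels and the PDE becomes the heat equation u_σ = (1/2)u_ηη on η ∈ ℝ.
Initial data: u(η,0) = θ(η,0) = sin(4η).
On η ∈ ℝ each mode satisfies (sin(nη))″ = -n² sin(nη), so exp(-n²σ/2) sin(nη) solves the heat equation; by superposition u(η,σ) = Σ c_n exp(-n²σ/2) sin(nη).
Reading off the coefficients: c_4=1, so u(η,σ) = exp(-8σ)sin(4η).
Substituting back η = s - 2t, σ = t: θ(s,t) = u(s - 2t, t).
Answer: θ(s, t) = exp(-8t)sin(4s - 8t)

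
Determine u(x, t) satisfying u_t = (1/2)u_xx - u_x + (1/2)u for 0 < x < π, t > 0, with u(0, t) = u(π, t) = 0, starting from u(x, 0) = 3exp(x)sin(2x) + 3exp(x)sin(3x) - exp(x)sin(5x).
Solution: Substitute u = exp(x)w, i.e. w = exp(-x)u.
By the product rule, u_x = exp(x)(w_x + w), u_xx = exp(x)(w_xx + 2w_x + w), u_t = exp(x)w_t.
Substituting into the PDE and dividing by exp(x): w_t = (1/2)(w_xx + 2w_x + w) - (w_x + w) + (1/2)w.
The lower-order terms cancel, leaving the standard heat equation w_t = (1/2)w_xx.
Initial data for w: w(x,0) = exp(-x)u(x,0) = 3sin(2x) + 3sin(3x) - sin(5x). The boundary conditions carry over: w(0,t) = w(π,t) = 0.
Solve for w:
  Using separation of variables w = X(x)T(t):
  Eigenfunctions: sin(nx), n = 1, 2, 3, ...
  General solution: w(x, t) = Σ c_n sin(nx) exp(-n² t/2)
  Matching w(x,0) = 3sin(2x) + 3sin(3x) - sin(5x) term by term: c_2=3, c_3=3, c_5=-1.
Hence w(x,t) = 3exp(-2t)sin(2x) + 3exp(-9t/2)sin(3x) - exp(-25t/2)sin(5x).
Transform back: u(x,t) = exp(x)w(x,t).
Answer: u(x, t) = 3exp(-2t)exp(x)sin(2x) + 3exp(-9t/2)exp(x)sin(3x) - exp(-25t/2)exp(x)sin(5x)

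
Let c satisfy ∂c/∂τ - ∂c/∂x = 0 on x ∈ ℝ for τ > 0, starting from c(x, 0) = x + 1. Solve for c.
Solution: By characteristics (dx/dτ = -1), c(x,τ) = f(x + τ) with f = c(·, 0).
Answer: c(x, τ) = x + τ + 1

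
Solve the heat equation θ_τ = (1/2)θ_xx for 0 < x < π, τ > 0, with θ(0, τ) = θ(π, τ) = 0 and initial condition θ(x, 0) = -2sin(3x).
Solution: Using separation of variables θ = X(x)G(τ):
Eigenfunctions: sin(nx), n = 1, 2, 3, ...
General solution: θ(x, τ) = Σ c_n sin(nx) exp(-n² τ/2)
Matching θ(x,0) = -2sin(3x) term by term: c_3=-2.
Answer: θ(x, τ) = -2exp(-9τ/2)sin(3x)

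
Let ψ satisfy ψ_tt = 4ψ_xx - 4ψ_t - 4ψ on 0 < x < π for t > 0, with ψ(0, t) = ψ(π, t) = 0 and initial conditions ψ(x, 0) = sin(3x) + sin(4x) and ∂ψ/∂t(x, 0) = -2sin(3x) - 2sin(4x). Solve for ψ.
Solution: Substitute ψ = exp(-2t)u, i.e. u = exp(2t)ψ.
By the product rule, ψ_t = exp(-2t)(u_t - 2u), ψ_tt = exp(-2t)(u_tt - 4u_t + 4u), ψ_xx = exp(-2t)u_xx.
Substituting into the PDE and dividing by exp(-2t): u_tt - 4u_t + 4u = 4u_xx - 4(u_t - 2u) - 4u.
The lower-order terms cancel, leaving the standard wave equation u_tt = 4u_xx.
Initial data for u: u(x,0) = ψ(x,0) = sin(3x) + sin(4x); u_t(x,0) = ψ_t(x,0) + 2ψ(x,0) = 0. The boundary conditions carry over: u(0,t) = u(π,t) = 0.
Solve for u:
  Using separation of variables u = X(x)T(t):
  Eigenfunctions: sin(nx), n = 1, 2, 3, ...
  General solution: u(x, t) = Σ [A_n cos(2n t) + B_n sin(2n t)] sin(nx)
  From u(x,0) = sin(3x) + sin(4x): A_3=1, A_4=1. From u_t(x,0) = 0: all B_n = 0.
Hence u(x,t) = sin(3x)cos(6t) + sin(4x)cos(8t).
Transform back: ψ(x,t) = exp(-2t)u(x,t).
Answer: ψ(x, t) = exp(-2t)sin(3x)cos(6t) + exp(-2t)sin(4x)cos(8t)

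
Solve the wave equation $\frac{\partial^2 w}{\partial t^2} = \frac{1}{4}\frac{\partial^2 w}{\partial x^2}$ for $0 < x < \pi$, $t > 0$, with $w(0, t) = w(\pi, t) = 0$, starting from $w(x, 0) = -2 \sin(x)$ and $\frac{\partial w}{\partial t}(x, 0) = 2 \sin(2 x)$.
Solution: Using separation of variables $w = X(x)T(t)$:
Eigenfunctions: $\sin(nx)$, $n = 1, 2, 3, \ldots$
General solution: $w(x, t) = \sum [A_n \cos(n t/2) + B_n \sin(n t/2)] \sin(nx)$
From $w(x,0) = -2 \sin(x)$: $A_1=-2$. From $w_t(x,0) = 2 \sin(2 x)$, using $w_t(x,0) = \sum \omega_n B_n \sin(nx)$ with $\omega_n = n/2$: $B_2 = 2/1 = 2$.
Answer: $w(x, t) = 2 \sin(t) \sin(2 x) - 2 \sin(x) \cos(t/2)$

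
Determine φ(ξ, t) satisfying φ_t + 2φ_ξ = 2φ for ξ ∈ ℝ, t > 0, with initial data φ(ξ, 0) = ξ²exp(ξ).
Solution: Substitute φ = exp(ξ)u.
Then φ_ξ = exp(ξ)(u_ξ + u), φ_t = exp(ξ)u_t; substituting and dividing by exp(ξ), the lower-order terms cancel: u_t + 2u_ξ = 0 (standard advection equation).
Data for u: u(ξ,0) = exp(-ξ)φ(ξ,0) = ξ².
By characteristics (dξ/dt = 2), u(ξ,t) = f(ξ - 2t) with f = u(·, 0).
So u(ξ,t) = 4t² - 4tξ + ξ², and φ(ξ,t) = exp(ξ)u(ξ,t).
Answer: φ(ξ, t) = 4t²exp(ξ) - 4tξexp(ξ) + ξ²exp(ξ)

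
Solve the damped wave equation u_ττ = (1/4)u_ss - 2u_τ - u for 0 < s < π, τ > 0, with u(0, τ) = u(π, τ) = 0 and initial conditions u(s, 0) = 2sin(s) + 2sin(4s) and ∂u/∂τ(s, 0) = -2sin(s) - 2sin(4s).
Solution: Substitute u = exp(-τ)w, i.e. w = exp(τ)u.
By the product rule, u_τ = exp(-τ)(w_τ - w), u_ττ = exp(-τ)(w_ττ - 2w_τ + w), u_ss = exp(-τ)w_ss.
Substituting into the PDE and dividing by exp(-τ): w_ττ - 2w_τ + w = (1/4)w_ss - 2(w_τ - w) - w.
The lower-order terms cancel, leaving the standard wave equation w_ττ = (1/4)w_ss.
Initial data for w: w(s,0) = u(s,0) = 2sin(s) + 2sin(4s); w_τ(s,0) = u_τ(s,0) + u(s,0) = 0. The boundary conditions carry over: w(0,τ) = w(π,τ) = 0.
Solve for w:
  Using separation of variables w = X(s)T(τ):
  Eigenfunctions: sin(ns), n = 1, 2, 3, ...
  General solution: w(s, τ) = Σ [A_n cos(n τ/2) + B_n sin(n τ/2)] sin(ns)
  From w(s,0) = 2sin(s) + 2sin(4s): A_1=2, A_4=2. From w_τ(s,0) = 0: all B_n = 0.
Hence w(s,τ) = 2sin(s)cos(τ/2) + 2sin(4s)cos(2τ).
Transform back: u(s,τ) = exp(-τ)w(s,τ).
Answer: u(s, τ) = 2exp(-τ)sin(s)cos(τ/2) + 2exp(-τ)sin(4s)cos(2τ)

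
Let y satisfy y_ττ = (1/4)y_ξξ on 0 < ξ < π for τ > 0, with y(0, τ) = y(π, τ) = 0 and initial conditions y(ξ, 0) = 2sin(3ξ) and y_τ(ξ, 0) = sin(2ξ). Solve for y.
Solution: Using separation of variables y = X(ξ)T(τ):
Eigenfunctions: sin(nξ), n = 1, 2, 3, ...
General solution: y(ξ, τ) = Σ [A_n cos(n τ/2) + B_n sin(n τ/2)] sin(nξ)
From y(ξ,0) = 2sin(3ξ): A_3=2. From y_τ(ξ,0) = sin(2ξ), using y_τ(ξ,0) = Σ ω_n B_n sin(nξ) with ω_n = n/2: B_2 = 1/1 = 1.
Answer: y(ξ, τ) = sin(2ξ)sin(τ) + 2sin(3ξ)cos(3τ/2)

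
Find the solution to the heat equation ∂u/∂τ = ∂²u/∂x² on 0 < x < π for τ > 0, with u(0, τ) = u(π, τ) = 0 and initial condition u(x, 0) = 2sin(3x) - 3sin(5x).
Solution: Using separation of variables u = X(x)T(τ):
Eigenfunctions: sin(nx), n = 1, 2, 3, ...
General solution: u(x, τ) = Σ c_n sin(nx) exp(-n² τ)
Matching u(x,0) = 2sin(3x) - 3sin(5x) term by term: c_3=2, c_5=-3.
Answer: u(x, τ) = 2exp(-9τ)sin(3x) - 3exp(-25τ)sin(5x)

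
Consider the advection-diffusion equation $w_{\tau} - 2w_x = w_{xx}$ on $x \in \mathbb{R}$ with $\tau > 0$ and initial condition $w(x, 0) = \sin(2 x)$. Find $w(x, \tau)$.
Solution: Change to a moving frame: let $\eta = x + 2\tau$, $\sigma = \tau$ and write $w(x,\tau) = u(\eta,\sigma)$.
By the chain rule $w_{\tau} = u_{\sigma} + 2u_{\eta}$, $w_x = u_{\eta}$, $w_{xx} = u_{\eta\eta}$.
Then $w_{\tau} - 2w_x = u_{\sigma}$: the advection term cancels and the PDE becomes the heat equation $u_{\sigma} = u_{\eta\eta}$ on $\eta \in \mathbb{R}$.
Initial data: $u(\eta,0) = w(\eta,0) = \sin(2 \eta)$.
On $\eta \in \mathbb{R}$ each mode satisfies $(\sin(n\eta))'' = -n^2 \sin(n\eta)$, so $e^{-n^2\sigma} \sin(n\eta)$ solves the heat equation; by superposition $u(\eta,\sigma) = \sum c_n e^{-n^2\sigma} \sin(n\eta)$.
Reading off the coefficients: $c_2=1$, so $u(\eta,\sigma) = e^{-4 \sigma} \sin(2 \eta)$.
Substituting back $\eta = x + 2\tau$, $\sigma = \tau$: $w(x,\tau) = u(x + 2\tau, \tau)$.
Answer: $w(x, \tau) = e^{-4 \tau} \sin(4 \tau + 2 x)$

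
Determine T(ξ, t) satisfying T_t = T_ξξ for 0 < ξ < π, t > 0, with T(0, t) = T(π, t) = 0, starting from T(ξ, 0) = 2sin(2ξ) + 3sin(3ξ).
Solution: Using separation of variables T = X(ξ)G(t):
Eigenfunctions: sin(nξ), n = 1, 2, 3, ...
General solution: T(ξ, t) = Σ c_n sin(nξ) exp(-n² t)
Matching T(ξ,0) = 2sin(2ξ) + 3sin(3ξ) term by term: c_2=2, c_3=3.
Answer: T(ξ, t) = 2exp(-4t)sin(2ξ) + 3exp(-9t)sin(3ξ)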